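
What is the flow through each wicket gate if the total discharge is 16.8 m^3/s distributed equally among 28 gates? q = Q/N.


q = 16.8 / 28 = 0.6000 m^3/s


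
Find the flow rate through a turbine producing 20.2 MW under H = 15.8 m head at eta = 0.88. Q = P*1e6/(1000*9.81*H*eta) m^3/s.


Q = 20.2 * 1e6 / (1000 * 9.81 * 15.8 * 0.88) = 148.0958 m^3/s


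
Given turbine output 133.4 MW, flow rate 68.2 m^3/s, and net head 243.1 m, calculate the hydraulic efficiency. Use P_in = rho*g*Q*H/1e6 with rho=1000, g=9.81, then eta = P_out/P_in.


P_in = 1000 * 9.81 * 68.2 * 243.1 / 1e6 = 162.6441 MW
eta = 133.4 / 162.6441 = 0.8202


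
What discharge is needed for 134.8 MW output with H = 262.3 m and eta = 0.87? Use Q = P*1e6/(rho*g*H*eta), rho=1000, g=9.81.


Q = 134.8 * 1e6 / (1000 * 9.81 * 262.3 * 0.87) = 60.2148 m^3/s


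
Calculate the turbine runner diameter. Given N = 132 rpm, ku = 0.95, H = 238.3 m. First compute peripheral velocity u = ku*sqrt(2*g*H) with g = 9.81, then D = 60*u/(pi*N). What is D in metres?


u = 0.95 * sqrt(2*9.81*238.3) = 64.9584 m/s
D = 60 * 64.9584 / (pi * 132) = 9.3986 m


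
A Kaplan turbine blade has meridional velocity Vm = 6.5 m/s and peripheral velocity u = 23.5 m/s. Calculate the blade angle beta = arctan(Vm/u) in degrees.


beta = arctan(6.5 / 23.5) = 15.4612 degrees


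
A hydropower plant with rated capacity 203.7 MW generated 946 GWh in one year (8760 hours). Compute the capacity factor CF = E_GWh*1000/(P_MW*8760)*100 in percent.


CF = 946 * 1000 / (203.7 * 8760) * 100 = 53.0147 %


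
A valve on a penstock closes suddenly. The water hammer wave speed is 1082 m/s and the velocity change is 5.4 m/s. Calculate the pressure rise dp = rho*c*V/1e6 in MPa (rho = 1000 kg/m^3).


dp = 1000 * 1082 * 5.4 / 1e6 = 5.8428 MPa


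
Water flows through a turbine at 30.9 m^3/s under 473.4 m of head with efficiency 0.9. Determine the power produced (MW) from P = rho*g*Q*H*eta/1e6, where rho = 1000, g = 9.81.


P = 1000 * 9.81 * 30.9 * 473.4 * 0.9 / 1e6 = 129.1511 MW


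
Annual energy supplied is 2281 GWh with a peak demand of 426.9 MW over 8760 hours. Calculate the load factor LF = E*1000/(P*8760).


LF = 2281 * 1000 / (426.9 * 8760) = 0.6100


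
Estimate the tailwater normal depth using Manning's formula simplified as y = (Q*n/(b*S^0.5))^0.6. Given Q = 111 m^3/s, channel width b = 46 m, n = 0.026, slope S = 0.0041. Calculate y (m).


y = (111 * 0.026 / (46 * 0.0041^0.5))^0.6 = 0.9878 m


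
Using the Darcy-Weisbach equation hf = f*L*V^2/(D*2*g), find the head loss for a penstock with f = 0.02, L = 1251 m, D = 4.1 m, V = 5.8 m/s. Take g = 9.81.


hf = 0.02 * 1251 * 5.8^2 / (4.1 * 2 * 9.81) = 10.4631 m


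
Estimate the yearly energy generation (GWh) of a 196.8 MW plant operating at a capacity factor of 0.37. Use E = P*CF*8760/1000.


E = 196.8 * 0.37 * 8760 / 1000 = 637.8682 GWh


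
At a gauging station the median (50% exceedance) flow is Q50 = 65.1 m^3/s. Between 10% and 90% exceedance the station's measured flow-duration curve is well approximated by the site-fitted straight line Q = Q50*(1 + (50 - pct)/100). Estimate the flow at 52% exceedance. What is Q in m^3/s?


Q = 65.1 * (1 + (50 - 52)/100) = 63.7980 m^3/s


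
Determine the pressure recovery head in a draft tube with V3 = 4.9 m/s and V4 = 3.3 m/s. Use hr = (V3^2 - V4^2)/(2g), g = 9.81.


hr = (4.9^2 - 3.3^2) / (2*9.81) = 0.6687 m


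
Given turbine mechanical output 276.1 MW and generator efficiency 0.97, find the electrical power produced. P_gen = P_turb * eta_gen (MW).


P_gen = 276.1 * 0.97 = 267.8170 MW


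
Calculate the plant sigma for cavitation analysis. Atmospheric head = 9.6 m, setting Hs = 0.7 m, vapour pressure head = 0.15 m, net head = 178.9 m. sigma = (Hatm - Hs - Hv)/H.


sigma = (9.6 - 0.7 - 0.15) / 178.9 = 0.0489


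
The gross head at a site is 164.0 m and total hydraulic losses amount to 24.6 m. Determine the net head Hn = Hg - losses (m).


Hn = 164.0 - 24.6 = 139.4000 m


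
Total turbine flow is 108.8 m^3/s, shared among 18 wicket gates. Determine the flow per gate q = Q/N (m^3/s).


q = 108.8 / 18 = 6.0444 m^3/s


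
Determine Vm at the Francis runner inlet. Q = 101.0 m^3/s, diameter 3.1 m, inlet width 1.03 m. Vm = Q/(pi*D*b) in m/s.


Vm = 101.0 / (pi * 3.1 * 1.03) = 10.0687 m/s


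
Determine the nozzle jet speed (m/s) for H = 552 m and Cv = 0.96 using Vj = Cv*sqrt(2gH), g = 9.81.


Vj = 0.96 * sqrt(2*9.81*552) = 99.9057 m/s


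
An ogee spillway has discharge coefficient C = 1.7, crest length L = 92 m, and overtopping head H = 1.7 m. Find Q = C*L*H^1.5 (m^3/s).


Q = 1.7 * 92 * 1.7^1.5 = 346.6651 m^3/s


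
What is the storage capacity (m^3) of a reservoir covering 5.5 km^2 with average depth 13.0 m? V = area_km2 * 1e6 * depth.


V = 5.5 * 1e6 * 13.0 = 7.1500e+07 m^3


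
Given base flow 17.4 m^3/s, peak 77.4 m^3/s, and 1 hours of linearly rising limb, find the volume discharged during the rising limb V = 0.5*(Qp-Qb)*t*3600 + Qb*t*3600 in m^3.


V = 0.5*(77.4 - 17.4)*1*3600 + 17.4*1*3600 = 170640.0000 m^3


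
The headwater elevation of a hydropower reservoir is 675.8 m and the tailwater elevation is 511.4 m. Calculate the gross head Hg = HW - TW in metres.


Hg = 675.8 - 511.4 = 164.4000 m


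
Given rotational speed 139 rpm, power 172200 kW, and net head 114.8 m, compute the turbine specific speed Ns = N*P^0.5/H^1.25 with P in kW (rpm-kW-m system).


Ns = 139 * 172200^0.5 / 114.8^1.25 = 153.4985


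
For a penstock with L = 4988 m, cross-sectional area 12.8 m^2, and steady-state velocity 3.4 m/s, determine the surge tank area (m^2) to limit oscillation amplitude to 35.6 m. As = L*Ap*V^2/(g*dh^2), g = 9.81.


As = 4988 * 12.8 * 3.4^2 / (9.81 * 35.6^2) = 59.3643 m^2


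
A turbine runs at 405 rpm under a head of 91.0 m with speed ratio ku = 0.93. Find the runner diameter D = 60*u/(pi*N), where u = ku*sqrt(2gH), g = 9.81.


u = 0.93 * sqrt(2*9.81*91.0) = 39.2964 m/s
D = 60 * 39.2964 / (pi * 405) = 1.8531 m


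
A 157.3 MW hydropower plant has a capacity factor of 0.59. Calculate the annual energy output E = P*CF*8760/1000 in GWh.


E = 157.3 * 0.59 * 8760 / 1000 = 812.9893 GWh


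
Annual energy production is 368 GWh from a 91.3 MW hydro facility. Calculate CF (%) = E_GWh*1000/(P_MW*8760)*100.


CF = 368 * 1000 / (91.3 * 8760) * 100 = 46.0122 %


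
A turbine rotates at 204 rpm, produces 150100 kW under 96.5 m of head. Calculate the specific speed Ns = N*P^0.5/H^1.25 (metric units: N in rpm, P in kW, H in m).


Ns = 204 * 150100^0.5 / 96.5^1.25 = 261.3132


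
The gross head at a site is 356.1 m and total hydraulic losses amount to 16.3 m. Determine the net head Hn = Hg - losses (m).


Hn = 356.1 - 16.3 = 339.8000 m


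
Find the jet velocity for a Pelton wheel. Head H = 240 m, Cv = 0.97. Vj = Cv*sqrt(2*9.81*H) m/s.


Vj = 0.97 * sqrt(2*9.81*240) = 66.5621 m/s


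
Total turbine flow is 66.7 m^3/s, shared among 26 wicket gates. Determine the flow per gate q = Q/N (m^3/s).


q = 66.7 / 26 = 2.5654 m^3/s


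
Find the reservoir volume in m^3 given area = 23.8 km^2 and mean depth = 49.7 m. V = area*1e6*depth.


V = 23.8 * 1e6 * 49.7 = 1.1829e+09 m^3


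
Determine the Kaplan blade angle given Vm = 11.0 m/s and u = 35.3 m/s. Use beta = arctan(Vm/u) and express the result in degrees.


beta = arctan(11.0 / 35.3) = 17.3078 degrees


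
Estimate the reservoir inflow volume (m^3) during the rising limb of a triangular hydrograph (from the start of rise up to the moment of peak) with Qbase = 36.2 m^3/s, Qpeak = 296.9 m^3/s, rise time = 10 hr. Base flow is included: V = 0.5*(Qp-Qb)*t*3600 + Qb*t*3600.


V = 0.5*(296.9 - 36.2)*10*3600 + 36.2*10*3600 = 5.9958e+06 m^3


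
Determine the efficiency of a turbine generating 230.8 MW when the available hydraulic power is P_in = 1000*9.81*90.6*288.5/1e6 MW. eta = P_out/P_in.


P_in = 1000 * 9.81 * 90.6 * 288.5 / 1e6 = 256.4148 MW
eta = 230.8 / 256.4148 = 0.9001


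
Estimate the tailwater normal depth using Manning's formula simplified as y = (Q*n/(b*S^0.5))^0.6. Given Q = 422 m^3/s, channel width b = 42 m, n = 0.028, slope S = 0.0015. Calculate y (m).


y = (422 * 0.028 / (42 * 0.0015^0.5))^0.6 = 3.2863 m


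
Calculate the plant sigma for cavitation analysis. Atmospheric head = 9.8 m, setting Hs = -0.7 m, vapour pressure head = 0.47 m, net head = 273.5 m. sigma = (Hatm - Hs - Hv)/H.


sigma = (9.8 - (-0.7) - 0.47) / 273.5 = 0.0367


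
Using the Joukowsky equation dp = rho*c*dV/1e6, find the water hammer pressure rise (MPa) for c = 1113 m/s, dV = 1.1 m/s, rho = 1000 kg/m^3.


dp = 1000 * 1113 * 1.1 / 1e6 = 1.2243 MPa


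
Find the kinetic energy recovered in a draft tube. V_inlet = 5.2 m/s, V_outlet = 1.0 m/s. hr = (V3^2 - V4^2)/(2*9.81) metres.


hr = (5.2^2 - 1.0^2) / (2*9.81) = 1.3272 m


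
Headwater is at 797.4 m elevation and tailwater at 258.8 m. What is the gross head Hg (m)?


Hg = 797.4 - 258.8 = 538.6000 m


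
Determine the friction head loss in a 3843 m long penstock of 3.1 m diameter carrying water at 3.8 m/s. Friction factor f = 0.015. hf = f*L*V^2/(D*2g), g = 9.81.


hf = 0.015 * 3843 * 3.8^2 / (3.1 * 2 * 9.81) = 13.6857 m


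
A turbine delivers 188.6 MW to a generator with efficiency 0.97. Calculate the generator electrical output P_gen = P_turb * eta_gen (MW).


P_gen = 188.6 * 0.97 = 182.9420 MW


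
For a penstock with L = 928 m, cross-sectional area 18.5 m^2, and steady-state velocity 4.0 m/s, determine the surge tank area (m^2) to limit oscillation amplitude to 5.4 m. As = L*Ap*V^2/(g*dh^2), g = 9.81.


As = 928 * 18.5 * 4.0^2 / (9.81 * 5.4^2) = 960.2474 m^2


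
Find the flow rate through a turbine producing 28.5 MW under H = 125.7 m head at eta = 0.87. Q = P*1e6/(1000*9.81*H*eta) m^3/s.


Q = 28.5 * 1e6 / (1000 * 9.81 * 125.7 * 0.87) = 26.5657 m^3/s


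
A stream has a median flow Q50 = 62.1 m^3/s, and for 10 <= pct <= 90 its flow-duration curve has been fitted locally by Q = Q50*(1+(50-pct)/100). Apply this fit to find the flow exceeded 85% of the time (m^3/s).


Q = 62.1 * (1 + (50 - 85)/100) = 40.3650 m^3/s


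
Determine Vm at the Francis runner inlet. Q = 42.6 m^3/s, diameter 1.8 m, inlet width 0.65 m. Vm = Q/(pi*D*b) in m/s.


Vm = 42.6 / (pi * 1.8 * 0.65) = 11.5897 m/s


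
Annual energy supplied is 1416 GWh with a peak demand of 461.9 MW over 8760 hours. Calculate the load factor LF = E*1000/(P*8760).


LF = 1416 * 1000 / (461.9 * 8760) = 0.3500


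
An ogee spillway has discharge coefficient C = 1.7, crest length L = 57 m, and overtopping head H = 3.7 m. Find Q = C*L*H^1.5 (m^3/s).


Q = 1.7 * 57 * 3.7^1.5 = 689.6462 m^3/s


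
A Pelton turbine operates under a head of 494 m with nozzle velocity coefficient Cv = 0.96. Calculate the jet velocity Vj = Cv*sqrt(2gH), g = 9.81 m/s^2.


Vj = 0.96 * sqrt(2*9.81*494) = 94.5114 m/s


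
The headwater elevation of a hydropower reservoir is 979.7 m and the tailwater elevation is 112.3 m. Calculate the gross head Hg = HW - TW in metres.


Hg = 979.7 - 112.3 = 867.4000 m


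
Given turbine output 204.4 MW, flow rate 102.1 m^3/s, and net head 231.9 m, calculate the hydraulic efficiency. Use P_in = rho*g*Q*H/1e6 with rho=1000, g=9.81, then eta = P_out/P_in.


P_in = 1000 * 9.81 * 102.1 * 231.9 / 1e6 = 232.2713 MW
eta = 204.4 / 232.2713 = 0.8800


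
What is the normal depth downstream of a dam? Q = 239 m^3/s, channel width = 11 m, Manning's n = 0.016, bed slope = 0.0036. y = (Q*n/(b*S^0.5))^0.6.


y = (239 * 0.016 / (11 * 0.0036^0.5))^0.6 = 2.8694 m


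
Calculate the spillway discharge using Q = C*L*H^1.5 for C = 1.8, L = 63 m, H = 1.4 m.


Q = 1.8 * 63 * 1.4^1.5 = 187.8474 m^3/s


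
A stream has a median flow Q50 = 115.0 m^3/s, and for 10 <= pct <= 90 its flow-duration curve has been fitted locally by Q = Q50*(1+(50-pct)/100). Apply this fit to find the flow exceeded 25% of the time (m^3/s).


Q = 115.0 * (1 + (50 - 25)/100) = 143.7500 m^3/s


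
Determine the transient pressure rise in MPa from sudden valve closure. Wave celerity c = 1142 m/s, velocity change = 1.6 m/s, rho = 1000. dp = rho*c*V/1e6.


dp = 1000 * 1142 * 1.6 / 1e6 = 1.8272 MPa


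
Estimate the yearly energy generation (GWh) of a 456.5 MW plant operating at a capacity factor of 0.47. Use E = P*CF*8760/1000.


E = 456.5 * 0.47 * 8760 / 1000 = 1879.5018 GWh


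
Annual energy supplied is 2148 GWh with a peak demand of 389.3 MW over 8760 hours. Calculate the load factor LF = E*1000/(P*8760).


LF = 2148 * 1000 / (389.3 * 8760) = 0.6299


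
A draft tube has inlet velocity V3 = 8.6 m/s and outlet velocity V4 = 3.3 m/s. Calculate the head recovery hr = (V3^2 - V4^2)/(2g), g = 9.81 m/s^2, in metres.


hr = (8.6^2 - 3.3^2) / (2*9.81) = 3.2146 m


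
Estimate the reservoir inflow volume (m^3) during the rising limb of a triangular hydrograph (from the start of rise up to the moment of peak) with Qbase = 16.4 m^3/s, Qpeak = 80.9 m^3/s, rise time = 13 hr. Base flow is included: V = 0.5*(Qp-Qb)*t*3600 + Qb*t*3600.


V = 0.5*(80.9 - 16.4)*13*3600 + 16.4*13*3600 = 2.2768e+06 m^3


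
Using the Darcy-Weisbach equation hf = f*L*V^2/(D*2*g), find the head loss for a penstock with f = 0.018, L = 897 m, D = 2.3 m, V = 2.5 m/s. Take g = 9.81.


hf = 0.018 * 897 * 2.5^2 / (2.3 * 2 * 9.81) = 2.2362 m


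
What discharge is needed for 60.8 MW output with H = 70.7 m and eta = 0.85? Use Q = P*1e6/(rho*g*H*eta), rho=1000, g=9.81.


Q = 60.8 * 1e6 / (1000 * 9.81 * 70.7 * 0.85) = 103.1327 m^3/s


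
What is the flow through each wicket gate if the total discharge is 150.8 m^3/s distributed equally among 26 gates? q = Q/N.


q = 150.8 / 26 = 5.8000 m^3/s


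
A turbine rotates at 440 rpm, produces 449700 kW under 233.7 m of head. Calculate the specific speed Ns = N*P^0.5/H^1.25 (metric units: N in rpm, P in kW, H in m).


Ns = 440 * 449700^0.5 / 233.7^1.25 = 322.9169


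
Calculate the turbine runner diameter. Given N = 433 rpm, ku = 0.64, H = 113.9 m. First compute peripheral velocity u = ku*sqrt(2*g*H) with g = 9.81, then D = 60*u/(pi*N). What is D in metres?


u = 0.64 * sqrt(2*9.81*113.9) = 30.2546 m/s
D = 60 * 30.2546 / (pi * 433) = 1.3345 m


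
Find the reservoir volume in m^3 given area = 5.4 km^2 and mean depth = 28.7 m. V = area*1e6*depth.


V = 5.4 * 1e6 * 28.7 = 1.5498e+08 m^3


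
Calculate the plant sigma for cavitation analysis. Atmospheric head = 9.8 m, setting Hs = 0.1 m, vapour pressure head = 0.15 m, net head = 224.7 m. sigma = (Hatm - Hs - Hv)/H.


sigma = (9.8 - 0.1 - 0.15) / 224.7 = 0.0425


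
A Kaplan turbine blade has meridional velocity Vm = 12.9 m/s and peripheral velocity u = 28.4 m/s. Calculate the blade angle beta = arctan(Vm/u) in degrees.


beta = arctan(12.9 / 28.4) = 24.4288 degrees


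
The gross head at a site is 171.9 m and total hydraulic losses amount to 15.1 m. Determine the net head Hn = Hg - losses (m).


Hn = 171.9 - 15.1 = 156.8000 m


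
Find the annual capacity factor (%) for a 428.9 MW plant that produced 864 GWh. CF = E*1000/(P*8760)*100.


CF = 864 * 1000 / (428.9 * 8760) * 100 = 22.9961 %


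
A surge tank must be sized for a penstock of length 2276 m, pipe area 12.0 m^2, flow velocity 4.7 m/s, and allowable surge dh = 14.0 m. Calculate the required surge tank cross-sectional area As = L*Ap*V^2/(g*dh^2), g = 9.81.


As = 2276 * 12.0 * 4.7^2 / (9.81 * 14.0^2) = 313.7792 m^2


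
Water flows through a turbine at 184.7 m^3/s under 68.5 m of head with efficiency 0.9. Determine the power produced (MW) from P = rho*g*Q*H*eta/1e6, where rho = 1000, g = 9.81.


P = 1000 * 9.81 * 184.7 * 68.5 * 0.9 / 1e6 = 111.7041 MW


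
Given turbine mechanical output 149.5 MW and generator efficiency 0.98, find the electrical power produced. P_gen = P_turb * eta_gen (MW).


P_gen = 149.5 * 0.98 = 146.5100 MW


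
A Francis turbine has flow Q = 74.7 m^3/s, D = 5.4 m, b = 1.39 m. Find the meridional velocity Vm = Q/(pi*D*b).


Vm = 74.7 / (pi * 5.4 * 1.39) = 3.1678 m/s


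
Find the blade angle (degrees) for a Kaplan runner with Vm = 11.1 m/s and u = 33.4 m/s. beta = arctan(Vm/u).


beta = arctan(11.1 / 33.4) = 18.3835 degrees


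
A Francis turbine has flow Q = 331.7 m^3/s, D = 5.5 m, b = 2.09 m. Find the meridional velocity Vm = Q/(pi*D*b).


Vm = 331.7 / (pi * 5.5 * 2.09) = 9.1852 m/s


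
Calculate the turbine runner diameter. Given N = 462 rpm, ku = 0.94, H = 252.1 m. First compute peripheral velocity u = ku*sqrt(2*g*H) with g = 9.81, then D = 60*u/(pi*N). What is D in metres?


u = 0.94 * sqrt(2*9.81*252.1) = 66.1095 m/s
D = 60 * 66.1095 / (pi * 462) = 2.7329 m


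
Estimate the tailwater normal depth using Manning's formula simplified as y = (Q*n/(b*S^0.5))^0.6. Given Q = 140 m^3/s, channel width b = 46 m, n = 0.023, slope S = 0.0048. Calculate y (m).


y = (140 * 0.023 / (46 * 0.0048^0.5))^0.6 = 1.0062 m


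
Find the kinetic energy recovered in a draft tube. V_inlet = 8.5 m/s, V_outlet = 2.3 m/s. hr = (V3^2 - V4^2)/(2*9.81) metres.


hr = (8.5^2 - 2.3^2) / (2*9.81) = 3.4128 m


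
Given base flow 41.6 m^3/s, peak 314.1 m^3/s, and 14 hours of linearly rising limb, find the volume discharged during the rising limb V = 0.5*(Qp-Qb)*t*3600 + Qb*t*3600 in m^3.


V = 0.5*(314.1 - 41.6)*14*3600 + 41.6*14*3600 = 8.9636e+06 m^3


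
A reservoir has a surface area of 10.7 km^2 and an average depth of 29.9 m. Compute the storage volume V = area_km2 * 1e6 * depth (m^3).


V = 10.7 * 1e6 * 29.9 = 3.1993e+08 m^3


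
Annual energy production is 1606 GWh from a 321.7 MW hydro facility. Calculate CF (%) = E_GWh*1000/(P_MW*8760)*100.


CF = 1606 * 1000 / (321.7 * 8760) * 100 = 56.9889 %


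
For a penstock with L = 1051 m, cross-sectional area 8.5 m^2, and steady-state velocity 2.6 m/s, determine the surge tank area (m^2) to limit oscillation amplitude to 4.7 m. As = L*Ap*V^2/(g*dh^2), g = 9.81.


As = 1051 * 8.5 * 2.6^2 / (9.81 * 4.7^2) = 278.6786 m^2


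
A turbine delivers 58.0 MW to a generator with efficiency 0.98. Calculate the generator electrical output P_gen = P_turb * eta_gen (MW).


P_gen = 58.0 * 0.98 = 56.8400 MW


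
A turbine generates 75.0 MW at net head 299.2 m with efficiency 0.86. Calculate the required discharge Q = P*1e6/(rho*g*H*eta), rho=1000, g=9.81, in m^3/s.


Q = 75.0 * 1e6 / (1000 * 9.81 * 299.2 * 0.86) = 29.7120 m^3/s


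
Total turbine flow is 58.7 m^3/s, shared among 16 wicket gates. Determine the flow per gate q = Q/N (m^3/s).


q = 58.7 / 16 = 3.6688 m^3/s


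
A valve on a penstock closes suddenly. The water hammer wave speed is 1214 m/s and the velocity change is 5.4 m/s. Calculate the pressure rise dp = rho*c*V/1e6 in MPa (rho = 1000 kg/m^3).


dp = 1000 * 1214 * 5.4 / 1e6 = 6.5556 MPa


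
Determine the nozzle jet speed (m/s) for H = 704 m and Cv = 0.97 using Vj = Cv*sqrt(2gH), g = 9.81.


Vj = 0.97 * sqrt(2*9.81*704) = 114.0007 m/s


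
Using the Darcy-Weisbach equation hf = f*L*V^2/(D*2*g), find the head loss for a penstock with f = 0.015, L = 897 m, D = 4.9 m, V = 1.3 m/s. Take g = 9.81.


hf = 0.015 * 897 * 1.3^2 / (4.9 * 2 * 9.81) = 0.2365 m


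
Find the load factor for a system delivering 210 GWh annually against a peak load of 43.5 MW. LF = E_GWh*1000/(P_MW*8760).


LF = 210 * 1000 / (43.5 * 8760) = 0.5511


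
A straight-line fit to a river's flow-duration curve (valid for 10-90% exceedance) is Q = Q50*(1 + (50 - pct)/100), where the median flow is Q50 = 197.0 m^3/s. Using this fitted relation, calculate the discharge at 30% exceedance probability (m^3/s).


Q = 197.0 * (1 + (50 - 30)/100) = 236.4000 m^3/s


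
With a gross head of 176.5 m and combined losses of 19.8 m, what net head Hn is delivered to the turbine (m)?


Hn = 176.5 - 19.8 = 156.7000 m


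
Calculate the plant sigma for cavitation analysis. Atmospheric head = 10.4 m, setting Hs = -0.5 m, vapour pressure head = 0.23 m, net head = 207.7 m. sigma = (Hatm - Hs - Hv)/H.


sigma = (10.4 - (-0.5) - 0.23) / 207.7 = 0.0514


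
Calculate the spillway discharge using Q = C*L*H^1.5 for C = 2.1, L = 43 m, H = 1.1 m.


Q = 2.1 * 43 * 1.1^1.5 = 104.1782 m^3/s


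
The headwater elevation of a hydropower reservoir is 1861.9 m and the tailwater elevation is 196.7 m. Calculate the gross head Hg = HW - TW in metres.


Hg = 1861.9 - 196.7 = 1665.2000 m


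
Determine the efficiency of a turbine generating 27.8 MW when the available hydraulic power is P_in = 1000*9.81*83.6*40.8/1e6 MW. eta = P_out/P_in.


P_in = 1000 * 9.81 * 83.6 * 40.8 / 1e6 = 33.4607 MW
eta = 27.8 / 33.4607 = 0.8308


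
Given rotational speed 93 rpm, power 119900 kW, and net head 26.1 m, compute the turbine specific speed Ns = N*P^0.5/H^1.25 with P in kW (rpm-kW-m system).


Ns = 93 * 119900^0.5 / 26.1^1.25 = 545.8734


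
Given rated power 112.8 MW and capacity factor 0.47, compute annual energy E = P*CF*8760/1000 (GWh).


E = 112.8 * 0.47 * 8760 / 1000 = 464.4202 GWh


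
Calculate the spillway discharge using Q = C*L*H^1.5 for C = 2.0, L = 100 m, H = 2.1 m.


Q = 2.0 * 100 * 2.1^1.5 = 608.6378 m^3/s


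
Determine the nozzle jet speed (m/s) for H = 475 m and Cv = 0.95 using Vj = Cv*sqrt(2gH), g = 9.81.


Vj = 0.95 * sqrt(2*9.81*475) = 91.7107 m/s


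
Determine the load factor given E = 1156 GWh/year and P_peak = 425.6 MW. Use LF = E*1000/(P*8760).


LF = 1156 * 1000 / (425.6 * 8760) = 0.3101


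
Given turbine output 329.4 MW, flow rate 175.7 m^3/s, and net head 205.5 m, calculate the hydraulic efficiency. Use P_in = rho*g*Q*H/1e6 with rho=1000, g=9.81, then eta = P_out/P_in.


P_in = 1000 * 9.81 * 175.7 * 205.5 / 1e6 = 354.2033 MW
eta = 329.4 / 354.2033 = 0.9300


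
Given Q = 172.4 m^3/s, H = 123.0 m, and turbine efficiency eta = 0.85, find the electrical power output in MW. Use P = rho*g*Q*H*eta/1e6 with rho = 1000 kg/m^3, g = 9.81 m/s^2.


P = 1000 * 9.81 * 172.4 * 123.0 * 0.85 / 1e6 = 176.8196 MW


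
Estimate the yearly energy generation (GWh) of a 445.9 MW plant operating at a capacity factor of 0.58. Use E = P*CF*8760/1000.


E = 445.9 * 0.58 * 8760 / 1000 = 2265.5287 GWh


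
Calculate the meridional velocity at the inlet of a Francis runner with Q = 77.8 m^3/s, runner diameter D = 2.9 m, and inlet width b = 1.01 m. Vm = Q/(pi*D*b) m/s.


Vm = 77.8 / (pi * 2.9 * 1.01) = 8.4549 m/s


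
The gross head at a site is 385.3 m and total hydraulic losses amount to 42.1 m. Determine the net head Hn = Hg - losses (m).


Hn = 385.3 - 42.1 = 343.2000 m


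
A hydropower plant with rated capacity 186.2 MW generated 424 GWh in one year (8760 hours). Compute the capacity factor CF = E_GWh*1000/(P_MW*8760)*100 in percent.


CF = 424 * 1000 / (186.2 * 8760) * 100 = 25.9945 %


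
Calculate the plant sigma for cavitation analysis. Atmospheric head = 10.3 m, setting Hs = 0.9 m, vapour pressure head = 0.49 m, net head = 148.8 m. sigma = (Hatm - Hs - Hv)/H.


sigma = (10.3 - 0.9 - 0.49) / 148.8 = 0.0599


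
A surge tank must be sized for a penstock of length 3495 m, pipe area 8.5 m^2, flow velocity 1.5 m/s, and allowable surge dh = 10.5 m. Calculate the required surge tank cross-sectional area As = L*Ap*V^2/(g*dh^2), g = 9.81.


As = 3495 * 8.5 * 1.5^2 / (9.81 * 10.5^2) = 61.8018 m^2


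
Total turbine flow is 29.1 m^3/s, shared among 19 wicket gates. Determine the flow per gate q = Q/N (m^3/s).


q = 29.1 / 19 = 1.5316 m^3/s


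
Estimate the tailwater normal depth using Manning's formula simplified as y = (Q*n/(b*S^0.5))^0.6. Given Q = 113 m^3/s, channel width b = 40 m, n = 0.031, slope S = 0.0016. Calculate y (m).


y = (113 * 0.031 / (40 * 0.0016^0.5))^0.6 = 1.6003 m


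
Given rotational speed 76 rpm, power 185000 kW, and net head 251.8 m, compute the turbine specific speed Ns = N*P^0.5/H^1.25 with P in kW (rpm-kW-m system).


Ns = 76 * 185000^0.5 / 251.8^1.25 = 32.5897


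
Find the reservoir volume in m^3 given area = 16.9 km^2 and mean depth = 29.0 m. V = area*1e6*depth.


V = 16.9 * 1e6 * 29.0 = 4.9010e+08 m^3


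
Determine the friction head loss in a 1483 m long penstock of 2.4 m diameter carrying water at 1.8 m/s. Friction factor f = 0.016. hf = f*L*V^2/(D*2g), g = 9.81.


hf = 0.016 * 1483 * 1.8^2 / (2.4 * 2 * 9.81) = 1.6327 m


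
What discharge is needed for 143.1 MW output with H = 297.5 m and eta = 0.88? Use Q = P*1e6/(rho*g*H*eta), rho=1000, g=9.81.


Q = 143.1 * 1e6 / (1000 * 9.81 * 297.5 * 0.88) = 55.7187 m^3/s


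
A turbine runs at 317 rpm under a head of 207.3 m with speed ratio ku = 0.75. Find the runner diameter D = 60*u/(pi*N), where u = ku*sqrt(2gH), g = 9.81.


u = 0.75 * sqrt(2*9.81*207.3) = 47.8311 m/s
D = 60 * 47.8311 / (pi * 317) = 2.8817 m


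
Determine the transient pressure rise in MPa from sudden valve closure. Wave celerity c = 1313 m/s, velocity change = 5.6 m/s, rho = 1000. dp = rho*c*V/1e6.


dp = 1000 * 1313 * 5.6 / 1e6 = 7.3528 MPa


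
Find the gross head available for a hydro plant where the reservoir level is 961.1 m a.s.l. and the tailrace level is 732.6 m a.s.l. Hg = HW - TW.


Hg = 961.1 - 732.6 = 228.5000 m


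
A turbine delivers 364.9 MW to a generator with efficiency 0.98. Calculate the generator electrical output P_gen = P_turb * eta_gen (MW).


P_gen = 364.9 * 0.98 = 357.6020 MW


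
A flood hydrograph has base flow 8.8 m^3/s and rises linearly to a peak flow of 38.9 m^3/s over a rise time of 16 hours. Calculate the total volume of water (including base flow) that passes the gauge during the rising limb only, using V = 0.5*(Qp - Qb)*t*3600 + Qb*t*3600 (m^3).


V = 0.5*(38.9 - 8.8)*16*3600 + 8.8*16*3600 = 1.3738e+06 m^3


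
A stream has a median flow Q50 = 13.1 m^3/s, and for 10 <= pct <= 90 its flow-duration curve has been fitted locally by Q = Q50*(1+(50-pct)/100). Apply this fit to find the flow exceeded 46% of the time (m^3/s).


Q = 13.1 * (1 + (50 - 46)/100) = 13.6240 m^3/s


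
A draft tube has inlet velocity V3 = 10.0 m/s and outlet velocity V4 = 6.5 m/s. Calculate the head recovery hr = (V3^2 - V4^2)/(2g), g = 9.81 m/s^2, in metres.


hr = (10.0^2 - 6.5^2) / (2*9.81) = 2.9434 m


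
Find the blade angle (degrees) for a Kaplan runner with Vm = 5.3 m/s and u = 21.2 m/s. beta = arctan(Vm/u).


beta = arctan(5.3 / 21.2) = 14.0362 degrees


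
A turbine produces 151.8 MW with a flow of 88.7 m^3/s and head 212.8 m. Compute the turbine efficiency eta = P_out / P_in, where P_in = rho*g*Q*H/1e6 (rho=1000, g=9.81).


P_in = 1000 * 9.81 * 88.7 * 212.8 / 1e6 = 185.1673 MW
eta = 151.8 / 185.1673 = 0.8198


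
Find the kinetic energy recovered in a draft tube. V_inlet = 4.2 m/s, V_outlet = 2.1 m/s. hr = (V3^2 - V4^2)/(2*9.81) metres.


hr = (4.2^2 - 2.1^2) / (2*9.81) = 0.6743 m


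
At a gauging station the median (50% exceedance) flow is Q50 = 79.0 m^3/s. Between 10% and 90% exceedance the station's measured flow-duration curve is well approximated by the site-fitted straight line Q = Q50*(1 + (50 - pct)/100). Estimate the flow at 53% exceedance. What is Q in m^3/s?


Q = 79.0 * (1 + (50 - 53)/100) = 76.6300 m^3/s


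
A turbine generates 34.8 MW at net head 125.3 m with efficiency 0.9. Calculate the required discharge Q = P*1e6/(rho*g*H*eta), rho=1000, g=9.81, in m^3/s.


Q = 34.8 * 1e6 / (1000 * 9.81 * 125.3 * 0.9) = 31.4570 m^3/s


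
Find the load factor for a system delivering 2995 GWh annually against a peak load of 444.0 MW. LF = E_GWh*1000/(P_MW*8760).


LF = 2995 * 1000 / (444.0 * 8760) = 0.7700


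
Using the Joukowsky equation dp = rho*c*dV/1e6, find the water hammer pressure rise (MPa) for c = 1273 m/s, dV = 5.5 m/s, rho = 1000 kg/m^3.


dp = 1000 * 1273 * 5.5 / 1e6 = 7.0015 MPa


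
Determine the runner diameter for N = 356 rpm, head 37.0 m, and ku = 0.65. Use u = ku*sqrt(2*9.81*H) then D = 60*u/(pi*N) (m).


u = 0.65 * sqrt(2*9.81*37.0) = 17.5131 m/s
D = 60 * 17.5131 / (pi * 356) = 0.9395 m


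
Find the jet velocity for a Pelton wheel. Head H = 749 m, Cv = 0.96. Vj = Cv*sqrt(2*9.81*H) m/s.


Vj = 0.96 * sqrt(2*9.81*749) = 116.3755 m/s


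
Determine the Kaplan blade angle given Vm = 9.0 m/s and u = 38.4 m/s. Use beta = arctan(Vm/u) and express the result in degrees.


beta = arctan(9.0 / 38.4) = 13.1906 degrees


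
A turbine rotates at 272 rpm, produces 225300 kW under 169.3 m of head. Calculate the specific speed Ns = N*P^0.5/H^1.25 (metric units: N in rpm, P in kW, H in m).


Ns = 272 * 225300^0.5 / 169.3^1.25 = 211.4114


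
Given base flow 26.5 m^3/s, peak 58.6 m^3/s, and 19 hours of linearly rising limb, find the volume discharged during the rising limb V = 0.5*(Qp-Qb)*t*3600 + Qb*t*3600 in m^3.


V = 0.5*(58.6 - 26.5)*19*3600 + 26.5*19*3600 = 2.9104e+06 m^3


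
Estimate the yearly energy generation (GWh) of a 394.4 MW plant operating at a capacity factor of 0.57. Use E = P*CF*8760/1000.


E = 394.4 * 0.57 * 8760 / 1000 = 1969.3181 GWh


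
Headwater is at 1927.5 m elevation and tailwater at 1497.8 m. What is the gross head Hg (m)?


Hg = 1927.5 - 1497.8 = 429.7000 m


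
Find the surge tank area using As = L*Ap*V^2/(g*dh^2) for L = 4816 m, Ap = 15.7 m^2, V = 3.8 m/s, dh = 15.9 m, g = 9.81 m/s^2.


As = 4816 * 15.7 * 3.8^2 / (9.81 * 15.9^2) = 440.2406 m^2


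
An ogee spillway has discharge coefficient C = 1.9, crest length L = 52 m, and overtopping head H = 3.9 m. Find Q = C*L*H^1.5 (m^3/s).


Q = 1.9 * 52 * 3.9^1.5 = 760.9460 m^3/s


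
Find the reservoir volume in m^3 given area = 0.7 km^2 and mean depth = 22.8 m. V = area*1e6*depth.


V = 0.7 * 1e6 * 22.8 = 1.5960e+07 m^3


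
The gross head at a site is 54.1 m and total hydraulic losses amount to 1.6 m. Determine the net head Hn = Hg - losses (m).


Hn = 54.1 - 1.6 = 52.5000 m


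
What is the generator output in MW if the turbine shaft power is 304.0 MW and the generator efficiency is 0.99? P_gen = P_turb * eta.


P_gen = 304.0 * 0.99 = 300.9600 MW


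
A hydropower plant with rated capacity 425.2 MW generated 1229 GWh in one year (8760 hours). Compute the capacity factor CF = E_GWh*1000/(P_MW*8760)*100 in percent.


CF = 1229 * 1000 / (425.2 * 8760) * 100 = 32.9955 %


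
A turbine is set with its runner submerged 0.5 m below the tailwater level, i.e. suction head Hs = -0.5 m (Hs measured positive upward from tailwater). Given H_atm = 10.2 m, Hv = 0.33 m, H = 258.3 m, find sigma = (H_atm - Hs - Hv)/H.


sigma = (10.2 - (-0.5) - 0.33) / 258.3 = 0.0401


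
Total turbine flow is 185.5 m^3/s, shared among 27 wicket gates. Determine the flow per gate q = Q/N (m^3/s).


q = 185.5 / 27 = 6.8704 m^3/s


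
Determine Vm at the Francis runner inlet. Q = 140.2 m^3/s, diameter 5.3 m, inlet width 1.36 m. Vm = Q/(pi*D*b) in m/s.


Vm = 140.2 / (pi * 5.3 * 1.36) = 6.1913 m/s


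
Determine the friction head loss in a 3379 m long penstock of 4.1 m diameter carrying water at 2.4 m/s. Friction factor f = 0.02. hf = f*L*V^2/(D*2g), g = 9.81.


hf = 0.02 * 3379 * 2.4^2 / (4.1 * 2 * 9.81) = 4.8390 m


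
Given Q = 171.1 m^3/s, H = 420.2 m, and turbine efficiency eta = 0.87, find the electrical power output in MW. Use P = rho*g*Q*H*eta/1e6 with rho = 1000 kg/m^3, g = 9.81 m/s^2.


P = 1000 * 9.81 * 171.1 * 420.2 * 0.87 / 1e6 = 613.6127 MW


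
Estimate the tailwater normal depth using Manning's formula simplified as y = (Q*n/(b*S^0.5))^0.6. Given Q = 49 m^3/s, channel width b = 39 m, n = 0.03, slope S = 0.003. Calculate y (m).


y = (49 * 0.03 / (39 * 0.003^0.5))^0.6 = 0.7991 m


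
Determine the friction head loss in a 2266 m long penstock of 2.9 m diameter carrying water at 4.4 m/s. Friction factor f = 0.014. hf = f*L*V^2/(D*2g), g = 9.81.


hf = 0.014 * 2266 * 4.4^2 / (2.9 * 2 * 9.81) = 10.7943 m


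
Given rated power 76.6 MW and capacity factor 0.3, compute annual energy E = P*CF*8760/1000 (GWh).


E = 76.6 * 0.3 * 8760 / 1000 = 201.3048 GWh


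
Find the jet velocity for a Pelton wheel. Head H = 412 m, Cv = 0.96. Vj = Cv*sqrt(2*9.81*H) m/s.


Vj = 0.96 * sqrt(2*9.81*412) = 86.3116 m/s


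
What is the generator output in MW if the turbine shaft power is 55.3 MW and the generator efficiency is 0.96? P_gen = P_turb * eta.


P_gen = 55.3 * 0.96 = 53.0880 MW


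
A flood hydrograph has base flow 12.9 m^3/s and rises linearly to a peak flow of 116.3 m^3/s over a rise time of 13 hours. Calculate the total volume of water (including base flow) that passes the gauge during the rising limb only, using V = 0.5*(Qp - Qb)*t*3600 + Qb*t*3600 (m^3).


V = 0.5*(116.3 - 12.9)*13*3600 + 12.9*13*3600 = 3.0233e+06 m^3


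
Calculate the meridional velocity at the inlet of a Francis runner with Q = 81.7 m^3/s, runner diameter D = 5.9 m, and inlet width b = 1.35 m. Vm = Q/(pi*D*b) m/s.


Vm = 81.7 / (pi * 5.9 * 1.35) = 3.2650 m/s


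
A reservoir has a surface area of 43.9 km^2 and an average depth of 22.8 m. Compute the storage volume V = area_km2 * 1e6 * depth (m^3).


V = 43.9 * 1e6 * 22.8 = 1.0009e+09 m^3


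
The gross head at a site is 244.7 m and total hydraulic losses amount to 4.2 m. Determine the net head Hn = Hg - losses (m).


Hn = 244.7 - 4.2 = 240.5000 m


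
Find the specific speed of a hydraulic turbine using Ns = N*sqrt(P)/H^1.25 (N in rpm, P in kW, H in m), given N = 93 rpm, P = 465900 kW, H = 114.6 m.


Ns = 93 * 465900^0.5 / 114.6^1.25 = 169.2967


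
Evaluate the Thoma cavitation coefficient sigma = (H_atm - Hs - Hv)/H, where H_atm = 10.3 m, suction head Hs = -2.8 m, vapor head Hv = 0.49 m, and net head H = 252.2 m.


sigma = (10.3 - (-2.8) - 0.49) / 252.2 = 0.0500


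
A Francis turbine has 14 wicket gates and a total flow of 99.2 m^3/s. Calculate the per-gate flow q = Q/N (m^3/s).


q = 99.2 / 14 = 7.0857 m^3/s


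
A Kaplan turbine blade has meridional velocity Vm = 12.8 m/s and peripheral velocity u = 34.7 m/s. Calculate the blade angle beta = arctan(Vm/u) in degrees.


beta = arctan(12.8 / 34.7) = 20.2478 degrees


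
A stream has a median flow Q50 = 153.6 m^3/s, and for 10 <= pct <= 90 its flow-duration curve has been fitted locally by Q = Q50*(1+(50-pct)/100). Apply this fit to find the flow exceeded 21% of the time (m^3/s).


Q = 153.6 * (1 + (50 - 21)/100) = 198.1440 m^3/s


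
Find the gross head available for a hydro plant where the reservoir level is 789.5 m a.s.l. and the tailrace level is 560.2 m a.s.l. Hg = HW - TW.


Hg = 789.5 - 560.2 = 229.3000 m


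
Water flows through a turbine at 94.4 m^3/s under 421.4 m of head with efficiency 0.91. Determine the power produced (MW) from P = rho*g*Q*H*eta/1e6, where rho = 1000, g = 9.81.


P = 1000 * 9.81 * 94.4 * 421.4 * 0.91 / 1e6 = 355.1215 MW


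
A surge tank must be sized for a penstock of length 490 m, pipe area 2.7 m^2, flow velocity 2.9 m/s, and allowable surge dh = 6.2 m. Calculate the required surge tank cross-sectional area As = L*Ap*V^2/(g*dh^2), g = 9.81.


As = 490 * 2.7 * 2.9^2 / (9.81 * 6.2^2) = 29.5055 m^2


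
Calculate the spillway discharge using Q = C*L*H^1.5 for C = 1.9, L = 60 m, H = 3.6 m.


Q = 1.9 * 60 * 3.6^1.5 = 778.6793 m^3/s


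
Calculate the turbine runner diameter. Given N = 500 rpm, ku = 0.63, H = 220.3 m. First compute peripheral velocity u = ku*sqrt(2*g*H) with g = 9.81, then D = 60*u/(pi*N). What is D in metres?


u = 0.63 * sqrt(2*9.81*220.3) = 41.4188 m/s
D = 60 * 41.4188 / (pi * 500) = 1.5821 m


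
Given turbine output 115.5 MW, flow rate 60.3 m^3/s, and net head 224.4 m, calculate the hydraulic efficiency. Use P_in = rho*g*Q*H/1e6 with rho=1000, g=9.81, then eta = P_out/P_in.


P_in = 1000 * 9.81 * 60.3 * 224.4 / 1e6 = 132.7422 MW
eta = 115.5 / 132.7422 = 0.8701


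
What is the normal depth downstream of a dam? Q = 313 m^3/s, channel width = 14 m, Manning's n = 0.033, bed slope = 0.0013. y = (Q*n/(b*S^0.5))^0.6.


y = (313 * 0.033 / (14 * 0.0013^0.5))^0.6 = 6.1175 m


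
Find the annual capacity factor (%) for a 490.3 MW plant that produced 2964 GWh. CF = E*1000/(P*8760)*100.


CF = 2964 * 1000 / (490.3 * 8760) * 100 = 69.0100 %


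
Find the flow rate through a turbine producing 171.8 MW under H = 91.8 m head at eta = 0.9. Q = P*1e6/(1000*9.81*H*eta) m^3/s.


Q = 171.8 * 1e6 / (1000 * 9.81 * 91.8 * 0.9) = 211.9673 m^3/s


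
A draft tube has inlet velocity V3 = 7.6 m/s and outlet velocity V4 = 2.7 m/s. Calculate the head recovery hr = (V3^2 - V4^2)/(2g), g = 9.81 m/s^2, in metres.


hr = (7.6^2 - 2.7^2) / (2*9.81) = 2.5724 m


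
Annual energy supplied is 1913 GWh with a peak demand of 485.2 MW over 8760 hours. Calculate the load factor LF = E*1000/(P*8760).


LF = 1913 * 1000 / (485.2 * 8760) = 0.4501


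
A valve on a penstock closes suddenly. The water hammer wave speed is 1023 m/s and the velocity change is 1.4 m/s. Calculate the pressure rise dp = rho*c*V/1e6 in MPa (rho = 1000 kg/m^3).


dp = 1000 * 1023 * 1.4 / 1e6 = 1.4322 MPa


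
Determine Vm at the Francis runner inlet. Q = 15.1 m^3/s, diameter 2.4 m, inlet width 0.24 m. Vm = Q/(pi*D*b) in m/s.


Vm = 15.1 / (pi * 2.4 * 0.24) = 8.3446 m/s


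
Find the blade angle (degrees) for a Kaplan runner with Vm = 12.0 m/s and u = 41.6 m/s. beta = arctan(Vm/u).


beta = arctan(12.0 / 41.6) = 16.0908 degrees


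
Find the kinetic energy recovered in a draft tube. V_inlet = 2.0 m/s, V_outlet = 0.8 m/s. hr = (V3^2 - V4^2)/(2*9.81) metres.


hr = (2.0^2 - 0.8^2) / (2*9.81) = 0.1713 m


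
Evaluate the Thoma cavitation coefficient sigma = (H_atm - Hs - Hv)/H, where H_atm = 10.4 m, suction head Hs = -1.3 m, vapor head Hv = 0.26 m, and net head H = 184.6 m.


sigma = (10.4 - (-1.3) - 0.26) / 184.6 = 0.0620


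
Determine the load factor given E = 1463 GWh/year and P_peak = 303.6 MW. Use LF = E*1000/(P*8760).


LF = 1463 * 1000 / (303.6 * 8760) = 0.5501


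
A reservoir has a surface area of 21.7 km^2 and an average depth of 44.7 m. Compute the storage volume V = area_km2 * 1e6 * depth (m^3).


V = 21.7 * 1e6 * 44.7 = 9.6999e+08 m^3


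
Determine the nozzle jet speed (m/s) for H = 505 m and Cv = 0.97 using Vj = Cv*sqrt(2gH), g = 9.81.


Vj = 0.97 * sqrt(2*9.81*505) = 96.5533 m/s


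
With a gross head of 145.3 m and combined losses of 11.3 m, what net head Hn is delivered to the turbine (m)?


Hn = 145.3 - 11.3 = 134.0000 m


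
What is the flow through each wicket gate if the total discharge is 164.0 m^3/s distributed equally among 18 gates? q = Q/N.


q = 164.0 / 18 = 9.1111 m^3/s


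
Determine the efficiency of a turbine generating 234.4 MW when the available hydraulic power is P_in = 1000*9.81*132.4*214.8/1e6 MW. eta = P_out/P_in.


P_in = 1000 * 9.81 * 132.4 * 214.8 / 1e6 = 278.9917 MW
eta = 234.4 / 278.9917 = 0.8402


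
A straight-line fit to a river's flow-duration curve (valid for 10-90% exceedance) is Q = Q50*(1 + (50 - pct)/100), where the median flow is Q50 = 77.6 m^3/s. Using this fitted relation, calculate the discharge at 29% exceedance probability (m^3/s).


Q = 77.6 * (1 + (50 - 29)/100) = 93.8960 m^3/s


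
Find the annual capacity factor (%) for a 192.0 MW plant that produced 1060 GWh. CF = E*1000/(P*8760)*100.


CF = 1060 * 1000 / (192.0 * 8760) * 100 = 63.0232 %


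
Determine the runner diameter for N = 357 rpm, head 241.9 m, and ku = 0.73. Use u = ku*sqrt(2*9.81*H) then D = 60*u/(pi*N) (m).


u = 0.73 * sqrt(2*9.81*241.9) = 50.2910 m/s
D = 60 * 50.2910 / (pi * 357) = 2.6904 m
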